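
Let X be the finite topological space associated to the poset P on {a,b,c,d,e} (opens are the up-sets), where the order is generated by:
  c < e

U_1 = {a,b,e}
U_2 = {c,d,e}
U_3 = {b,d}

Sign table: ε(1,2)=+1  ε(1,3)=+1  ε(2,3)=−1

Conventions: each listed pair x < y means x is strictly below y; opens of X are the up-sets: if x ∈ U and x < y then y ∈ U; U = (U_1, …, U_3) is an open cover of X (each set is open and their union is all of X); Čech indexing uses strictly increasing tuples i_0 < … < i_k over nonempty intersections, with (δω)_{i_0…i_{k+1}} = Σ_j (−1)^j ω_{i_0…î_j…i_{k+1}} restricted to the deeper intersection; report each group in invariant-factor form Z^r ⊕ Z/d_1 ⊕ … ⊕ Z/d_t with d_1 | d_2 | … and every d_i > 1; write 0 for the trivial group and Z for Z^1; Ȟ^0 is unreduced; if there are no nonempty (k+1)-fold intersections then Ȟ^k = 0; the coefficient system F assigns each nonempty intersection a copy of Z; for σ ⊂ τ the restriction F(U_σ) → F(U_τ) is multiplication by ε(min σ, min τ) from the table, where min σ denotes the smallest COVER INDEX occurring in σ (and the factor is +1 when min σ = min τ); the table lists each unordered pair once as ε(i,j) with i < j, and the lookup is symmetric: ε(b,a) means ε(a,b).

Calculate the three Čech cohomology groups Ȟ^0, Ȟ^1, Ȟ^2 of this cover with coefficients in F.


Ȟ^0(U;F) ≅ 0, Ȟ^1(U;F) ≅ Z/2 and Ȟ^2(U;F) ≅ 0

nonempty overlaps:
  U12={e} U13={b} U23={d}
C dims 3,3; δ0: rk 3, SNF 1^2·2
degree 0: 3−3−0 = 0 → Ȟ^0 ≅ 0
degree 1: 3−0−3 = 0 plus torsion [2] → Ȟ^1 ≅ Z/2
degree 2: 0−0−0 = 0 → Ȟ^2 ≅ 0


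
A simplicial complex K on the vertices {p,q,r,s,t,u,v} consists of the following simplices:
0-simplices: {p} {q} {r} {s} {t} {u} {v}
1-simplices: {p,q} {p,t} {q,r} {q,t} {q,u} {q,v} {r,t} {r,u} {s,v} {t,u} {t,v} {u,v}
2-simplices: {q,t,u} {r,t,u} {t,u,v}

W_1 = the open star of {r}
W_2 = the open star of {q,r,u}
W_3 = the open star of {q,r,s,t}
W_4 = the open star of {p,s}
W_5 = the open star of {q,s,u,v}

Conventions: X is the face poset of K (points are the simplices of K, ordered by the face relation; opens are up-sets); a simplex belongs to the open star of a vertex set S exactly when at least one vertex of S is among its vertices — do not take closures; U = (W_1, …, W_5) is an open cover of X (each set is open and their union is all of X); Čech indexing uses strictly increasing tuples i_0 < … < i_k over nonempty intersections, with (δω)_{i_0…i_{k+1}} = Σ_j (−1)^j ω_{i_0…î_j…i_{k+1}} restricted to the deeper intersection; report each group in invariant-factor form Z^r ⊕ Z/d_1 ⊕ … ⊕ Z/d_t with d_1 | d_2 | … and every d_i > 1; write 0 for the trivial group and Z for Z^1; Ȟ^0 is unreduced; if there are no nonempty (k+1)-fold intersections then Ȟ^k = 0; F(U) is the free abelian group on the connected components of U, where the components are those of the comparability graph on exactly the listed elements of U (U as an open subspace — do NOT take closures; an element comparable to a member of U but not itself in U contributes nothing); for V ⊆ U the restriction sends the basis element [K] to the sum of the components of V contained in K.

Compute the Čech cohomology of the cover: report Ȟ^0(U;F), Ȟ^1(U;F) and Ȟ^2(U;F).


Ȟ^0(U;F) ≅ Z; Ȟ^1(U;F) ≅ Z; Ȟ^2(U;F) ≅ 0

intersection data:
  W1={{r},{q,r},{r,t},{r,u},{r,t,u}} W2={{q},{r},{u},{p,q},{q,r},{q,t},{q,u},{q,v},{r,t},{r,u},{t,u},{u,v},{q,t,u},{r,t,u},{t,u,v}} W3={{q},{r},{s},{t},{p,q},{p,t},{q,r},{q,t},{q,u},{q,v},{r,t},{r,u},{s,v},{t,u},{t,v},{q,t,u},{r,t,u},{t,u,v}} W4={{p},{s},{p,q},{p,t},{s,v}} W5={{q},{s},{u},{v},{p,q},{q,r},{q,t},{q,u},{q,v},{r,u},{s,v},{t,u},{t,v},{u,v},{q,t,u},{r,t,u},{t,u,v}}
  W12={{r},{q,r},{r,t},{r,u},{r,t,u}} W13={{r},{q,r},{r,t},{r,u},{r,t,u}} W15={{q,r},{r,u},{r,t,u}} W23={{q},{r},{p,q},{q,r},{q,t},{q,u},{q,v},{r,t},{r,u},{t,u},{q,t,u},{r,t,u},{t,u,v}} W24={{p,q}} W25={{q},{u},{p,q},{q,r},{q,t},{q,u},{q,v},{r,u},{t,u},{u,v},{q,t,u},{r,t,u},{t,u,v}} W34={{s},{p,q},{p,t},{s,v}} W35={{q},{s},{p,q},{q,r},{q,t},{q,u},{q,v},{r,u},{s,v},{t,u},{t,v},{q,t,u},{r,t,u},{t,u,v}} W45={{s},{p,q},{s,v}}
  W123={{r},{q,r},{r,t},{r,u},{r,t,u}} W125={{q,r},{r,u},{r,t,u}} W135={{q,r},{r,u},{r,t,u}} W234={{p,q}} W235={{q},{p,q},{q,r},{q,t},{q,u},{q,v},{r,u},{t,u},{q,t,u},{r,t,u},{t,u,v}} W245={{p,q}} W345={{s},{p,q},{s,v}}
  W1235={{q,r},{r,u},{r,t,u}} W2345={{p,q}}
components per intersection:
  W1: {{r},{q,r},{r,t},{r,u},{r,t,u}}
  W2: {{q},{r},{u},{p,q},{q,r},{q,t},{q,u},{q,v},{r,t},{r,u},{t,u},{u,v},{q,t,u},{r,t,u},{t,u,v}}
  W3: {{q},{r},{t},{p,q},{p,t},{q,r},{q,t},{q,u},{q,v},{r,t},{r,u},{t,u},{t,v},{q,t,u},{r,t,u},{t,u,v}} {{s},{s,v}}
  W4: {{p},{p,q},{p,t}} {{s},{s,v}}
  W5: {{q},{s},{u},{v},{p,q},{q,r},{q,t},{q,u},{q,v},{r,u},{s,v},{t,u},{t,v},{u,v},{q,t,u},{r,t,u},{t,u,v}}
  W12: {{r},{q,r},{r,t},{r,u},{r,t,u}}
  W13: {{r},{q,r},{r,t},{r,u},{r,t,u}}
  W15: {{q,r}} {{r,u},{r,t,u}}
  W23: {{q},{r},{p,q},{q,r},{q,t},{q,u},{q,v},{r,t},{r,u},{t,u},{q,t,u},{r,t,u},{t,u,v}}
  W24: {{p,q}}
  W25: {{q},{u},{p,q},{q,r},{q,t},{q,u},{q,v},{r,u},{t,u},{u,v},{q,t,u},{r,t,u},{t,u,v}}
  W34: {{s},{s,v}} {{p,q}} {{p,t}}
  W35: {{q},{p,q},{q,r},{q,t},{q,u},{q,v},{r,u},{t,u},{t,v},{q,t,u},{r,t,u},{t,u,v}} {{s},{s,v}}
  W45: {{s},{s,v}} {{p,q}}
  W123: {{r},{q,r},{r,t},{r,u},{r,t,u}}
  W125: {{q,r}} {{r,u},{r,t,u}}
  W135: {{q,r}} {{r,u},{r,t,u}}
  W234: {{p,q}}
  W235: {{q},{p,q},{q,r},{q,t},{q,u},{q,v},{r,u},{t,u},{q,t,u},{r,t,u},{t,u,v}}
  W245: {{p,q}}
  W345: {{s},{s,v}} {{p,q}}
  W1235: {{q,r}} {{r,u},{r,t,u}}
  W2345: {{p,q}}
C dims 7,14,10,3; δ0: rk 6, SNF 1^6; δ1: rk 7, SNF 1^7; δ2: rk 3, SNF 1^3
Ȟ^0 = (7 − 6) − 0 = 1, so Ȟ^0 ≅ Z
Ȟ^1 = (14 − 7) − 6 = 1, so Ȟ^1 ≅ Z
Ȟ^2 = (10 − 3) − 7 = 0, so Ȟ^2 ≅ 0


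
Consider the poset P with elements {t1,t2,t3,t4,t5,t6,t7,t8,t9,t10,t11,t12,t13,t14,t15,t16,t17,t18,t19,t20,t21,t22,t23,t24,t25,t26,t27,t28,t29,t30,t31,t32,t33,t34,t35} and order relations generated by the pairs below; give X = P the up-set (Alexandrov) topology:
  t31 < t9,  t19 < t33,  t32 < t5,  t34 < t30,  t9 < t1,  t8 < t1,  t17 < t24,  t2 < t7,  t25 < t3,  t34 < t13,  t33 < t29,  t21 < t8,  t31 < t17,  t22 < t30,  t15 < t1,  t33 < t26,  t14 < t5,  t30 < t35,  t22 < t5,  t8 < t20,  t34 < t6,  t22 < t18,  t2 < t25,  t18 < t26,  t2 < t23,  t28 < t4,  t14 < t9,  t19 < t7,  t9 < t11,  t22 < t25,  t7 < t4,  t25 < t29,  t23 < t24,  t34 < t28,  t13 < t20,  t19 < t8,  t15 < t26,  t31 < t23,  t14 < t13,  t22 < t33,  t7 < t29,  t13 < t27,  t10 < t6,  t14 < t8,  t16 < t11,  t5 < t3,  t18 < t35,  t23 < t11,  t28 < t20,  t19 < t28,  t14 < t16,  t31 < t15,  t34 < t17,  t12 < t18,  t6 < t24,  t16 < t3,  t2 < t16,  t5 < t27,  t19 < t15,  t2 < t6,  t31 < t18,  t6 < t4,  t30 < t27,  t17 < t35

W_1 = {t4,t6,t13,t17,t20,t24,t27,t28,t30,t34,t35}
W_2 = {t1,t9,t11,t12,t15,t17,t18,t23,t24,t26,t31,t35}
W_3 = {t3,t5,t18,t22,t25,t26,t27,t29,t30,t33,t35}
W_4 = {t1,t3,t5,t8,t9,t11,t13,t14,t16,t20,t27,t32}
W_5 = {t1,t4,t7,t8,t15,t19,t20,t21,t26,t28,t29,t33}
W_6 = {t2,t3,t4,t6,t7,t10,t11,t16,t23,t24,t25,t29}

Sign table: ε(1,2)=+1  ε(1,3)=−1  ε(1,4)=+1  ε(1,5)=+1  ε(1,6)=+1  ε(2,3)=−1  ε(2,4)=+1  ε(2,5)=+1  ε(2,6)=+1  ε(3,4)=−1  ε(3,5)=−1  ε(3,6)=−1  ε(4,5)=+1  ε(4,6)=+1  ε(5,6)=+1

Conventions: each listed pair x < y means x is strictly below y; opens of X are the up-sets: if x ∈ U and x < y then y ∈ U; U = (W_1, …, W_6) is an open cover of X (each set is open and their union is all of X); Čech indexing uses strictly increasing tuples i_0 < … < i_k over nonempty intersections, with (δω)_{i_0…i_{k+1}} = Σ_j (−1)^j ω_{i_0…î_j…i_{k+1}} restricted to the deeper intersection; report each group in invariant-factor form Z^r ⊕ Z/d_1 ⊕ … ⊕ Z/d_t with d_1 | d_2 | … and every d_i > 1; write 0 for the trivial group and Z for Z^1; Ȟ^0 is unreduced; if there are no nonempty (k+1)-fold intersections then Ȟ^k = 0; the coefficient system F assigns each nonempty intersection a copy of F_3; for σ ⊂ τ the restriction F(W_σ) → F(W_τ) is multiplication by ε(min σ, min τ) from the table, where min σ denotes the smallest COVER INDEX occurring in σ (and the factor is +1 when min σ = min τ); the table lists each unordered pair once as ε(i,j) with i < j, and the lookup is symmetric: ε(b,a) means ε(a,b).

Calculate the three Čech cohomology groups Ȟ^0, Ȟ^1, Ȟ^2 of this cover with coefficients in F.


Ȟ^0 = Z/3; Ȟ^1 = 0; Ȟ^2 = 0

nerve simplices:
  W12={t17,t24,t35} W13={t27,t30,t35} W14={t13,t20,t27} W15={t4,t20,t28} W16={t4,t6,t24} W23={t18,t26,t35} W24={t1,t9,t11} W25={t1,t15,t26} W26={t11,t23,t24} W34={t3,t5,t27} W35={t26,t29,t33} W36={t3,t25,t29} W45={t1,t8,t20} W46={t3,t11,t16} W56={t4,t7,t29}
  W123={t35} W126={t24} W134={t27} W145={t20} W156={t4} W235={t26} W245={t1} W246={t11} W346={t3} W356={t29}
C dims 6,15,10; δ0: rk_F3 5; δ1: rk_F3 10
degree 0: 6−5−0 = 1 → Ȟ^0 ≅ Z/3
degree 1: 15−10−5 = 0 → Ȟ^1 ≅ 0
degree 2: 10−0−10 = 0 → Ȟ^2 ≅ 0


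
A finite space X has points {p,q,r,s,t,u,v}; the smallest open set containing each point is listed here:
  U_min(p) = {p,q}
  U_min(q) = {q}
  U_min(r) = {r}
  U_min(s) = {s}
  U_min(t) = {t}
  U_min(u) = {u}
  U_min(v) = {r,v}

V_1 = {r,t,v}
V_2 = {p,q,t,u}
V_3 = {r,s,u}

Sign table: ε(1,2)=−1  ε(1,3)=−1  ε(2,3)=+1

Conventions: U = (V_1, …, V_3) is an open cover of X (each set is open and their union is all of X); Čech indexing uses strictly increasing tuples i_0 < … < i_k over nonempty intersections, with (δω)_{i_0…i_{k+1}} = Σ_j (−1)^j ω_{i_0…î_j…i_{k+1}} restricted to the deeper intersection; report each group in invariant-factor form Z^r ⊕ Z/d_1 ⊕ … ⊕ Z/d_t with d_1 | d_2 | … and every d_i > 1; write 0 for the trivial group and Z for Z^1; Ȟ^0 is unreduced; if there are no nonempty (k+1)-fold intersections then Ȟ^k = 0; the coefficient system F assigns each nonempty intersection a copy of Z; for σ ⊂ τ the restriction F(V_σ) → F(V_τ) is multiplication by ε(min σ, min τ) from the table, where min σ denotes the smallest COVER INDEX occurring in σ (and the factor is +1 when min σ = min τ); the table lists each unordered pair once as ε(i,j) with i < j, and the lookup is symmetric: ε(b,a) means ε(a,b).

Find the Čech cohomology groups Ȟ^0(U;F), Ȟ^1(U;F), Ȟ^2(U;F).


Ȟ^0 ≅ Z, Ȟ^1 ≅ Z, Ȟ^2 ≅ 0

nonempty intersections:
  V12={t} V13={r} V23={u}
C dims 3,3; δ0: rk 2, SNF 1^2
Ȟ^0: (3−2)−0=1 ⇒ Z
Ȟ^1: (3−0)−2=1 ⇒ Z
Ȟ^2: (0−0)−0=0 ⇒ 0


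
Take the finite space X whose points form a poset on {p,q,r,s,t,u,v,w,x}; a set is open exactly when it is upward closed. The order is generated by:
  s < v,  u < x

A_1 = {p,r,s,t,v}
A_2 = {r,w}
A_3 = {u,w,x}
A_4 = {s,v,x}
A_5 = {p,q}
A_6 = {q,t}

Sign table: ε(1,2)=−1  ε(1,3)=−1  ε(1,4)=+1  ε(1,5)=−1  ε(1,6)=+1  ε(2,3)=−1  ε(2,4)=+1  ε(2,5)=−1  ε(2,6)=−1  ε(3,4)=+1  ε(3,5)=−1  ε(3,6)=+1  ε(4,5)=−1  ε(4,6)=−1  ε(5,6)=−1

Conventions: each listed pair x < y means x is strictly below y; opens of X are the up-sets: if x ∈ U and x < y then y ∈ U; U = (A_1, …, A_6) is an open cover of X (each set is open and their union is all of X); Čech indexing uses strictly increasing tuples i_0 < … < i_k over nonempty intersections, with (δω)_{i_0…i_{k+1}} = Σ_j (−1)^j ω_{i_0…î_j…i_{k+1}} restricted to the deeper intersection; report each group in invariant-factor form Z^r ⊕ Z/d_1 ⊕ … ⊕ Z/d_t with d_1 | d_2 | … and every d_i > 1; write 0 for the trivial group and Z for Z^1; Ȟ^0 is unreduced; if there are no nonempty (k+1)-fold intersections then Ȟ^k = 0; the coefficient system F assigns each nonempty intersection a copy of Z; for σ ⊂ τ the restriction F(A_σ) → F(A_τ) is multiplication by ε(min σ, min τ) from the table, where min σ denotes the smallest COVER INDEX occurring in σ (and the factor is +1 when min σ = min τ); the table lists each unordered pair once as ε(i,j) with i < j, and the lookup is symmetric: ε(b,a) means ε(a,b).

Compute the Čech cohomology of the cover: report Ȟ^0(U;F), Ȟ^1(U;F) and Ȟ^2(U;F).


Ȟ^0 = Z, Ȟ^1 = Z^2 and Ȟ^2 = 0

nerve simplices:
  A12={r} A14={s,v} A15={p} A16={t} A23={w} A34={x} A56={q}
C dims 6,7; δ0: rk 5, SNF 1^5
degree 0: 6−5−0 = 1 → Ȟ^0 ≅ Z
degree 1: 7−0−5 = 2 → Ȟ^1 ≅ Z^2
degree 2: 0−0−0 = 0 → Ȟ^2 ≅ 0


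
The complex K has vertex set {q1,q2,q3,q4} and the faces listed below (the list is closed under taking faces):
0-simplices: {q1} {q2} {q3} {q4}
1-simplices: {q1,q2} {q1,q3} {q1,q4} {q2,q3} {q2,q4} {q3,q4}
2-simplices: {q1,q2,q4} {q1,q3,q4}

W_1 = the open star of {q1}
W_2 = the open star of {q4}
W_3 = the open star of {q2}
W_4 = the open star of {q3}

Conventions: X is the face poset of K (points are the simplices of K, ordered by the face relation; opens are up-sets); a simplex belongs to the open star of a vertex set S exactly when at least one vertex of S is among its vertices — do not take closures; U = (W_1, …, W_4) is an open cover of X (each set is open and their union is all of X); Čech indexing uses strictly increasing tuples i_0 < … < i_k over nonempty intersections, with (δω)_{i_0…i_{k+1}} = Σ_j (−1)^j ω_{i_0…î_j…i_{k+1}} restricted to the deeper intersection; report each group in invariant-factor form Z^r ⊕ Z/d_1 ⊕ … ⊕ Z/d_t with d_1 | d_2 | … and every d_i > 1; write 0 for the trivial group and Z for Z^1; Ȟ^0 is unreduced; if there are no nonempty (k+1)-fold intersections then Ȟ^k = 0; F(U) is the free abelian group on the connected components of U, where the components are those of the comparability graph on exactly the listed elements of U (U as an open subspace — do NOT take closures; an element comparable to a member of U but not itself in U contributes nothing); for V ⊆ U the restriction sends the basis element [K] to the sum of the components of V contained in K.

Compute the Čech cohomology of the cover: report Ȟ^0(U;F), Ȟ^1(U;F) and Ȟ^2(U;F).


Ȟ^0 = Z, Ȟ^1 = Z, Ȟ^2 = 0

intersection data:
  W1={{q1},{q1,q2},{q1,q3},{q1,q4},{q1,q2,q4},{q1,q3,q4}} W2={{q4},{q1,q4},{q2,q4},{q3,q4},{q1,q2,q4},{q1,q3,q4}} W3={{q2},{q1,q2},{q2,q3},{q2,q4},{q1,q2,q4}} W4={{q3},{q1,q3},{q2,q3},{q3,q4},{q1,q3,q4}}
  W12={{q1,q4},{q1,q2,q4},{q1,q3,q4}} W13={{q1,q2},{q1,q2,q4}} W14={{q1,q3},{q1,q3,q4}} W23={{q2,q4},{q1,q2,q4}} W24={{q3,q4},{q1,q3,q4}} W34={{q2,q3}}
  W123={{q1,q2,q4}} W124={{q1,q3,q4}}
components per intersection:
  W1: {{q1},{q1,q2},{q1,q3},{q1,q4},{q1,q2,q4},{q1,q3,q4}}
  W2: {{q4},{q1,q4},{q2,q4},{q3,q4},{q1,q2,q4},{q1,q3,q4}}
  W3: {{q2},{q1,q2},{q2,q3},{q2,q4},{q1,q2,q4}}
  W4: {{q3},{q1,q3},{q2,q3},{q3,q4},{q1,q3,q4}}
  W12: {{q1,q4},{q1,q2,q4},{q1,q3,q4}}
  W13: {{q1,q2},{q1,q2,q4}}
  W14: {{q1,q3},{q1,q3,q4}}
  W23: {{q2,q4},{q1,q2,q4}}
  W24: {{q3,q4},{q1,q3,q4}}
  W34: {{q2,q3}}
  W123: {{q1,q2,q4}}
  W124: {{q1,q3,q4}}
C dims 4,6,2; δ0: rk 3, SNF 1^3; δ1: rk 2, SNF 1^2
Ȟ^0 = (4 − 3) − 0 = 1, so Ȟ^0 ≅ Z
Ȟ^1 = (6 − 2) − 3 = 1, so Ȟ^1 ≅ Z
Ȟ^2 = (2 − 0) − 2 = 0, so Ȟ^2 ≅ 0


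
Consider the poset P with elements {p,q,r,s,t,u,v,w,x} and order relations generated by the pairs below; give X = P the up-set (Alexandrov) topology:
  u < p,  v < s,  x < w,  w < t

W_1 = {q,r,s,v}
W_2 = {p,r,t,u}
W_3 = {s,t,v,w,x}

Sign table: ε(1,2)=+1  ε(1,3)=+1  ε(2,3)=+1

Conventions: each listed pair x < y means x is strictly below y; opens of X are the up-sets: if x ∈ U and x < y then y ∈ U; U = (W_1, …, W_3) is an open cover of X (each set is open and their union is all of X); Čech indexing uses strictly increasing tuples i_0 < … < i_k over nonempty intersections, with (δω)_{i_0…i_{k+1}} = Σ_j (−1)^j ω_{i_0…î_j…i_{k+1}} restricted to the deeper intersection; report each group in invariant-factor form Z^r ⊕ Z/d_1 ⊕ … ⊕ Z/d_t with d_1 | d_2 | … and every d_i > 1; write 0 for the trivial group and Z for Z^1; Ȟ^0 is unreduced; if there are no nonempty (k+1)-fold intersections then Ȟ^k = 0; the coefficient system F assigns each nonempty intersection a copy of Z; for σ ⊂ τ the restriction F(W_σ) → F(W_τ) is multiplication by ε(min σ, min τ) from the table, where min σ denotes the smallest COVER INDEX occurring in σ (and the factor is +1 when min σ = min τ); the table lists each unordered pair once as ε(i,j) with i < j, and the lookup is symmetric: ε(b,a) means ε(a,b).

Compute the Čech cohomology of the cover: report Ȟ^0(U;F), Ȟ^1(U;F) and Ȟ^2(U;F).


Ȟ^0 ≅ Z, Ȟ^1 ≅ Z, Ȟ^2 ≅ 0

nerve of the cover:
  W12={r} W13={s,v} W23={t}
C dims 3,3; δ0: rk 2, SNF 1^2
Ȟ^0 = (3 − 2) − 0 = 1, so Ȟ^0 ≅ Z
Ȟ^1 = (3 − 0) − 2 = 1, so Ȟ^1 ≅ Z
Ȟ^2 = (0 − 0) − 0 = 0, so Ȟ^2 ≅ 0


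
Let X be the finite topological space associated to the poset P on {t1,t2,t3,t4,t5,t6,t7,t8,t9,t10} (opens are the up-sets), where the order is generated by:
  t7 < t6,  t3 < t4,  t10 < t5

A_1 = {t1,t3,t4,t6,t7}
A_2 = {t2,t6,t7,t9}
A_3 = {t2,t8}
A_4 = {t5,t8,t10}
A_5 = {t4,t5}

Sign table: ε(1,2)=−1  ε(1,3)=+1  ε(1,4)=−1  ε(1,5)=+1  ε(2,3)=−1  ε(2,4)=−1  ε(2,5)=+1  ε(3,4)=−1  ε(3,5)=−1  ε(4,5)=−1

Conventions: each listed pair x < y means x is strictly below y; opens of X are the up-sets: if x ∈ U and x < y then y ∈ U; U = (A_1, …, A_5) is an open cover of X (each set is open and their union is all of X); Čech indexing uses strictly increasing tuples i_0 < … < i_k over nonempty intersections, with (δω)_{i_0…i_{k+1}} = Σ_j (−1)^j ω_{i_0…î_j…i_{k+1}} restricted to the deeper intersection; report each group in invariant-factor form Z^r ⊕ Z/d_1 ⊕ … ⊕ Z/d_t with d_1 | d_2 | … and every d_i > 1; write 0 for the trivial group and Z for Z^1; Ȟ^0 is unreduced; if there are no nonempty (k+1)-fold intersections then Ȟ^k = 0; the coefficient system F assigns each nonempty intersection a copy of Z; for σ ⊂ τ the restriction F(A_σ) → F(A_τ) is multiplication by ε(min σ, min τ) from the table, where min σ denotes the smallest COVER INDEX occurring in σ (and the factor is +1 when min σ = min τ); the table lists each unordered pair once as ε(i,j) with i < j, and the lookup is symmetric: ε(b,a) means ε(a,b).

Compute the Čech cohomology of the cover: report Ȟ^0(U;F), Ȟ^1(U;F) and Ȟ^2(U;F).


Ȟ^0 = Z, Ȟ^1 = Z, Ȟ^2 = 0

nonempty overlaps:
  A12={t6,t7} A15={t4} A23={t2} A34={t8} A45={t5}
C dims 5,5; δ0: rk 4, SNF 1^4
degree 0: 5−4−0 = 1 → Ȟ^0 ≅ Z
degree 1: 5−0−4 = 1 → Ȟ^1 ≅ Z
degree 2: 0−0−0 = 0 → Ȟ^2 ≅ 0


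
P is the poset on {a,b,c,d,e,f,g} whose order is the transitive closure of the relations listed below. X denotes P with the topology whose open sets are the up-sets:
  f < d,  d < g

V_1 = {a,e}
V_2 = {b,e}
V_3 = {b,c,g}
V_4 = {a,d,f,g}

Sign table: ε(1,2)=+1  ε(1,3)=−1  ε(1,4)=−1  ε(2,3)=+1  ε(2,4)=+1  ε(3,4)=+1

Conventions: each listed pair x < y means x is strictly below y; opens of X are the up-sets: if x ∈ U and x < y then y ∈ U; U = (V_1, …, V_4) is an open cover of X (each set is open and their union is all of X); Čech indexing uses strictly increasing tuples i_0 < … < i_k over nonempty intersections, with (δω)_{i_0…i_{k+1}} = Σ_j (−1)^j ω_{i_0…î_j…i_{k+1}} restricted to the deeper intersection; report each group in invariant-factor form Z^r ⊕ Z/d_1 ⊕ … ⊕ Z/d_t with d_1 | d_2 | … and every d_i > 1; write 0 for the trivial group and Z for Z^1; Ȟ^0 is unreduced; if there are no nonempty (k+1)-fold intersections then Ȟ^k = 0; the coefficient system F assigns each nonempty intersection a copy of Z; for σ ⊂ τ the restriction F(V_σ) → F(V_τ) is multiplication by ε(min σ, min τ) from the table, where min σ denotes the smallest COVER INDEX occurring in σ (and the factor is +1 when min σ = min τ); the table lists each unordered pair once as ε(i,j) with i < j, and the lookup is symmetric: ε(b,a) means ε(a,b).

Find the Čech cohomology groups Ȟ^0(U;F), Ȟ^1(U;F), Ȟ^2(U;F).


nonempty intersections:
  V12={e} V14={a} V23={b} V34={g}
C dims 4,4; δ0: rk 4, SNF 1^3·2
Ȟ^0: (4−4)−0=0 ⇒ 0
Ȟ^1: (4−0)−4=0 plus torsion [2] ⇒ Z/2
Ȟ^2: (0−0)−0=0 ⇒ 0

Ȟ^0 ≅ 0; Ȟ^1 ≅ Z/2; Ȟ^2 ≅ 0


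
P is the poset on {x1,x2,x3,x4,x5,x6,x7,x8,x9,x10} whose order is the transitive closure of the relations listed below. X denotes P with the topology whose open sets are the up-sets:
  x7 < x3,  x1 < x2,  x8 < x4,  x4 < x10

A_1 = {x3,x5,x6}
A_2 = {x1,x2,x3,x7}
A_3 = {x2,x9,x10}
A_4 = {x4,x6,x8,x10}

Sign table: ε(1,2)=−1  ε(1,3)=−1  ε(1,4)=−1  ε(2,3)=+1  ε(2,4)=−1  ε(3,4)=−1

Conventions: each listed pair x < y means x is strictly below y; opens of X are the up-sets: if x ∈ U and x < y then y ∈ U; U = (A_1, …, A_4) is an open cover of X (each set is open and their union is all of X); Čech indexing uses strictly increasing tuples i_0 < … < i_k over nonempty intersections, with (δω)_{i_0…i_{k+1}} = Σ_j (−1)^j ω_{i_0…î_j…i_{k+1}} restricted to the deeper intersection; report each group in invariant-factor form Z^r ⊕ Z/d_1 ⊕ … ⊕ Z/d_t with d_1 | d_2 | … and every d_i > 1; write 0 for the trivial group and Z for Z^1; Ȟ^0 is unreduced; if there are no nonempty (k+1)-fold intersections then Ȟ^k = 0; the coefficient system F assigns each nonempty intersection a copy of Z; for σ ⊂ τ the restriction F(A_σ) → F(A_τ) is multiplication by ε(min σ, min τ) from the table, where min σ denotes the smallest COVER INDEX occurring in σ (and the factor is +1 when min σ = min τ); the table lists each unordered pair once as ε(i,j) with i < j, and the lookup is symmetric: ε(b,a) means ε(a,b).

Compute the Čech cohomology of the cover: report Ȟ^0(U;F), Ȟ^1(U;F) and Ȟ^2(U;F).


Ȟ^0(U;F) ≅ 0, Ȟ^1(U;F) ≅ Z/2, Ȟ^2(U;F) ≅ 0

cover nerve:
  A12={x3} A14={x6} A23={x2} A34={x10}
C dims 4,4; δ0: rk 4, SNF 1^3·2
Ȟ^0: (4−4)−0=0 ⇒ 0
Ȟ^1: (4−0)−4=0 plus torsion [2] ⇒ Z/2
Ȟ^2: (0−0)−0=0 ⇒ 0


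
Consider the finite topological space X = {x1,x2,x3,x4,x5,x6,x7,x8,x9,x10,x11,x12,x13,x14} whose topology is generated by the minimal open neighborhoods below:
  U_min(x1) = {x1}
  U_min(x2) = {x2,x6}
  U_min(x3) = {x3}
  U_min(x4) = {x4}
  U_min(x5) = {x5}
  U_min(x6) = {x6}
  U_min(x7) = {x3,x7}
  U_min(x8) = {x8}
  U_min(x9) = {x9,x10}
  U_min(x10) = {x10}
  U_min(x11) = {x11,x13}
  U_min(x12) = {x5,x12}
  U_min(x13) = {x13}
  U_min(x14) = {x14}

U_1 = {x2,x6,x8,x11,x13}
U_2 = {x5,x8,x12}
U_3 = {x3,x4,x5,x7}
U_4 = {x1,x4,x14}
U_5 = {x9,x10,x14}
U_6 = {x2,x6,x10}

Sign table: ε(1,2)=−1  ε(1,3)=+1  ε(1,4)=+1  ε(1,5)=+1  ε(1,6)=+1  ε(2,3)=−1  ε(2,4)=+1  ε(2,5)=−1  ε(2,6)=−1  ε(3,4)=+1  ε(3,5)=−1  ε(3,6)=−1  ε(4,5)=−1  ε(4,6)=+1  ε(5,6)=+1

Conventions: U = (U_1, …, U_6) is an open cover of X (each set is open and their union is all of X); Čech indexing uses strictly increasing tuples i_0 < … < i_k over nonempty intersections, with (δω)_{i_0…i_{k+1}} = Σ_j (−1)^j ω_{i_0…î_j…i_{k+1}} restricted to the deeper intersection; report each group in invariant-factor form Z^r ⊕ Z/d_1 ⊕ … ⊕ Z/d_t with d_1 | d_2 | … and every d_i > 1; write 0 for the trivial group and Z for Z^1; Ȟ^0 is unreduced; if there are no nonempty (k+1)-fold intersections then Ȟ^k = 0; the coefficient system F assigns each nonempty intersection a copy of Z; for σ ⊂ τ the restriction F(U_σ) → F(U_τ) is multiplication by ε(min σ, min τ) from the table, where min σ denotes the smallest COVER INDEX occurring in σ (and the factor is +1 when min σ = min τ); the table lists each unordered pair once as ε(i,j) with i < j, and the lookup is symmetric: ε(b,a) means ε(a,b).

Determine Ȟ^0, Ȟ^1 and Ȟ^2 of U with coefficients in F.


cover nerve:
  U12={x8} U16={x2,x6} U23={x5} U34={x4} U45={x14} U56={x10}
C dims 6,6; δ0: rk 6, SNF 1^5·2
Ȟ^0: (6−6)−0=0 ⇒ 0
Ȟ^1: (6−0)−6=0 plus torsion [2] ⇒ Z/2
Ȟ^2: (0−0)−0=0 ⇒ 0

Ȟ^0 = 0; Ȟ^1 = Z/2; Ȟ^2 = 0


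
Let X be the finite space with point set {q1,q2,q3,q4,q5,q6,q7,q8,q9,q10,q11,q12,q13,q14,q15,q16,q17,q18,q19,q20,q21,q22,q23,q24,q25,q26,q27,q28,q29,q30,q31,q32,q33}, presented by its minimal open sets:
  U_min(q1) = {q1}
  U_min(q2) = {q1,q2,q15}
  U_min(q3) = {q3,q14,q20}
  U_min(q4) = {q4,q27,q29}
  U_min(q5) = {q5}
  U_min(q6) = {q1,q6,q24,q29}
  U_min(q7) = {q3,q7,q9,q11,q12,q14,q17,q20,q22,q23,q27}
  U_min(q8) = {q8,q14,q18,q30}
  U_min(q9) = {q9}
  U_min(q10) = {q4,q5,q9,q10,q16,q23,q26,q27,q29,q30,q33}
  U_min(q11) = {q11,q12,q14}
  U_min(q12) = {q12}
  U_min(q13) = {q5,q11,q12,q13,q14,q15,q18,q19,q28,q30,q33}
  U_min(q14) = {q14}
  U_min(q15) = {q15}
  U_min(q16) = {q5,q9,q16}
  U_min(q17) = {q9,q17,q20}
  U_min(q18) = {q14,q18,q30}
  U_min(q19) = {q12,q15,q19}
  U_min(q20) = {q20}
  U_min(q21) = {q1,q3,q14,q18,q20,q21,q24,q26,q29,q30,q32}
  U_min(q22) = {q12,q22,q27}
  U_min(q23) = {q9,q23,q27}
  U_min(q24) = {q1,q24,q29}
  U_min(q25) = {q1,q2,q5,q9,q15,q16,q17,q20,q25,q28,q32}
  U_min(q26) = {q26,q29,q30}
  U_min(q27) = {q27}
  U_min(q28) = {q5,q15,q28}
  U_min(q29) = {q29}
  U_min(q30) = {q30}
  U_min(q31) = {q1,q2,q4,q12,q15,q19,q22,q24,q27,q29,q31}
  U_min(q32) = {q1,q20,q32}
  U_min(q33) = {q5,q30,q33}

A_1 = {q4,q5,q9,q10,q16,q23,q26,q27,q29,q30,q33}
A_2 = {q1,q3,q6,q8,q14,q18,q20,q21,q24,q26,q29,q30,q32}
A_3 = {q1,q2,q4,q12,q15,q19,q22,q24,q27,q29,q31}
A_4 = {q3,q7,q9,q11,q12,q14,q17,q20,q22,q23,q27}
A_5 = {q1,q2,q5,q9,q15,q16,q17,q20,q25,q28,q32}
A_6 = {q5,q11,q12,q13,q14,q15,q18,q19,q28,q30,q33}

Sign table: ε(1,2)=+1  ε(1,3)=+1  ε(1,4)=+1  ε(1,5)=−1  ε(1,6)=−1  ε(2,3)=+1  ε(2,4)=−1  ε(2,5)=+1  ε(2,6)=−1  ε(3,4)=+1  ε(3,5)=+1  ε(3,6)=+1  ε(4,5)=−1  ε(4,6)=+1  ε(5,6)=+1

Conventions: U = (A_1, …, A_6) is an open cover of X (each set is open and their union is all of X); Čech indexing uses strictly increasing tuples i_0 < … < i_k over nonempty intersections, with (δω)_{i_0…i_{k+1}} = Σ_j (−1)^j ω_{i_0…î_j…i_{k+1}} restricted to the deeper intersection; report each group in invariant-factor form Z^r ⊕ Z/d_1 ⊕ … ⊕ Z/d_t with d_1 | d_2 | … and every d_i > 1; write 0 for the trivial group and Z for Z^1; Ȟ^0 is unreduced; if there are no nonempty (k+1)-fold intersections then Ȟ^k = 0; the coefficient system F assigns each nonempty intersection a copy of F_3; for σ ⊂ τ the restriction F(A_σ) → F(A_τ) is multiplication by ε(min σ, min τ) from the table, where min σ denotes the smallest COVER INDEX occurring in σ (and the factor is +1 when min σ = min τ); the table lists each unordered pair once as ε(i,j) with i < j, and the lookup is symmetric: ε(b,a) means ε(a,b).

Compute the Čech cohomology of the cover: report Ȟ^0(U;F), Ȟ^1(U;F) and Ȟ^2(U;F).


nonempty intersections:
  A12={q26,q29,q30} A13={q4,q27,q29} A14={q9,q23,q27} A15={q5,q9,q16} A16={q5,q30,q33} A23={q1,q24,q29} A24={q3,q14,q20} A25={q1,q20,q32} A26={q14,q18,q30} A34={q12,q22,q27} A35={q1,q2,q15} A36={q12,q15,q19} A45={q9,q17,q20} A46={q11,q12,q14} A56={q5,q15,q28}
  A123={q29} A126={q30} A134={q27} A145={q9} A156={q5} A235={q1} A245={q20} A246={q14} A346={q12} A356={q15}
C dims 6,15,10; δ0: rk_F3 6; δ1: rk_F3 9
Ȟ^0: (6−6)−0=0 ⇒ 0
Ȟ^1: (15−9)−6=0 ⇒ 0
Ȟ^2: (10−0)−9=1 ⇒ Z/3

Ȟ^0 ≅ 0; Ȟ^1 ≅ 0; Ȟ^2 ≅ Z/3


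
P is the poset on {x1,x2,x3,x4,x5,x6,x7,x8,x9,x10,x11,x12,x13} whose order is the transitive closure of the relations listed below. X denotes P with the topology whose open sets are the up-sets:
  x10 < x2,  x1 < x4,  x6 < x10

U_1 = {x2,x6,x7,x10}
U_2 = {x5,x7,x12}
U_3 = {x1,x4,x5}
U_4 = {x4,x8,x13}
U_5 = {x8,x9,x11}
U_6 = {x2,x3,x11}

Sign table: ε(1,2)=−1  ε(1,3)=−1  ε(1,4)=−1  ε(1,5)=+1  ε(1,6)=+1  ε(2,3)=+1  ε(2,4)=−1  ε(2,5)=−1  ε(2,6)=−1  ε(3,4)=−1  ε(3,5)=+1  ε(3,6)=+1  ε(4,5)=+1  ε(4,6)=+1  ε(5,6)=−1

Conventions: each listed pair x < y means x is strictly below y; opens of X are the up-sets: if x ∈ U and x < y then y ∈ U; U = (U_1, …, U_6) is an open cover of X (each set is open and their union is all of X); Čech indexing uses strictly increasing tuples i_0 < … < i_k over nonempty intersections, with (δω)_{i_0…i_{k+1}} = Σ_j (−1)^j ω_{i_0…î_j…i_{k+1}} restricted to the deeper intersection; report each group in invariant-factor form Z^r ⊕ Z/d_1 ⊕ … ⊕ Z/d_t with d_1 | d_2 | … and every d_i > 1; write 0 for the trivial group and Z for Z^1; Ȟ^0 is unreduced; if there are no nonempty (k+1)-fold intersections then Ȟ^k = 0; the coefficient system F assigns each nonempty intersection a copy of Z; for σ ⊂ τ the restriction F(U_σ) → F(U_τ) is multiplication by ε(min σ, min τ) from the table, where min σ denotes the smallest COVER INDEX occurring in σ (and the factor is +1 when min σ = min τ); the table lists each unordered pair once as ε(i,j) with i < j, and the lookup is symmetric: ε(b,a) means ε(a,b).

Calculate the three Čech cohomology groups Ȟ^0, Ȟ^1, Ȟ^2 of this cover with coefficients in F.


Ȟ^0(U;F) ≅ 0, Ȟ^1(U;F) ≅ Z/2, Ȟ^2(U;F) ≅ 0

intersection data:
  U12={x7} U16={x2} U23={x5} U34={x4} U45={x8} U56={x11}
C dims 6,6; δ0: rk 6, SNF 1^5·2
Ȟ^0 = (6 − 6) − 0 = 0, so Ȟ^0 ≅ 0
Ȟ^1 = (6 − 0) − 6 = 0 plus torsion [2], so Ȟ^1 ≅ Z/2
Ȟ^2 = (0 − 0) − 0 = 0, so Ȟ^2 ≅ 0


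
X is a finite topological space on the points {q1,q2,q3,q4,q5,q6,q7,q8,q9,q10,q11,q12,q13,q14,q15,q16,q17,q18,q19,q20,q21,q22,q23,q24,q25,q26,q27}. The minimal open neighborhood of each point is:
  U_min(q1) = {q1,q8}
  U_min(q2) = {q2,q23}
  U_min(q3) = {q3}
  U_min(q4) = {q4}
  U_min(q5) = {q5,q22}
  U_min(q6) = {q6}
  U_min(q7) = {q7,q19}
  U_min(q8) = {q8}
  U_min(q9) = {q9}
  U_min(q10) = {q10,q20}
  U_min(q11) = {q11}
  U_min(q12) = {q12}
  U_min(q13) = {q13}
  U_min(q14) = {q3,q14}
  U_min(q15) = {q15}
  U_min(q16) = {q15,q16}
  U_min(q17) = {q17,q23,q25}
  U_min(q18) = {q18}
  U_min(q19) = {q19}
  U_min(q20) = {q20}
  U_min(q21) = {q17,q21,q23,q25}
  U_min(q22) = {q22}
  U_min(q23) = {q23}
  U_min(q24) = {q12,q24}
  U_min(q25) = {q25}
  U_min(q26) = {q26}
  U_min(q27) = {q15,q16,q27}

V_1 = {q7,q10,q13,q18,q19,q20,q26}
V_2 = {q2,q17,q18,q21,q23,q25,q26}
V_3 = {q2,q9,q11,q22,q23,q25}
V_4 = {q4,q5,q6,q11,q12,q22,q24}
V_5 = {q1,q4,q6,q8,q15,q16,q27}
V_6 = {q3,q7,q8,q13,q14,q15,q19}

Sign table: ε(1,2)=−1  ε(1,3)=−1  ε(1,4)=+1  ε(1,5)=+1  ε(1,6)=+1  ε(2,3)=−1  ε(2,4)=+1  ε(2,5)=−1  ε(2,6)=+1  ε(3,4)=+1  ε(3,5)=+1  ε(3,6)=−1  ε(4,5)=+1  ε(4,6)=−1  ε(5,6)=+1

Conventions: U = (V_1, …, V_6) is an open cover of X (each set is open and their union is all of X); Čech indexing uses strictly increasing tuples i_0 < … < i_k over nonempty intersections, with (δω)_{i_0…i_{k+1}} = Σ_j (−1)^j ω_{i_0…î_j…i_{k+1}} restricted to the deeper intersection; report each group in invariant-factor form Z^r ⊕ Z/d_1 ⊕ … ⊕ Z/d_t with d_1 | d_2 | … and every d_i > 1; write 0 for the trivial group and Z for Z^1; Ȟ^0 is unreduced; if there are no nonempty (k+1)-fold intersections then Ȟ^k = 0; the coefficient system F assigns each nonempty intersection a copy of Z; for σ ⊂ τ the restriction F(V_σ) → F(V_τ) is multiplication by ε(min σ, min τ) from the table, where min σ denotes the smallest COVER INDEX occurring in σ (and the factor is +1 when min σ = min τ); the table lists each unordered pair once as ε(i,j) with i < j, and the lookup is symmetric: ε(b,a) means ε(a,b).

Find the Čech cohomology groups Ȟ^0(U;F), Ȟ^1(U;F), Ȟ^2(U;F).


Ȟ^0 ≅ Z, Ȟ^1 ≅ Z and Ȟ^2 ≅ 0

intersection data:
  V12={q18,q26} V16={q7,q13,q19} V23={q2,q23,q25} V34={q11,q22} V45={q4,q6} V56={q8,q15}
C dims 6,6; δ0: rk 5, SNF 1^5
Ȟ^0 = (6 − 5) − 0 = 1, so Ȟ^0 ≅ Z
Ȟ^1 = (6 − 0) − 5 = 1, so Ȟ^1 ≅ Z
Ȟ^2 = (0 − 0) − 0 = 0, so Ȟ^2 ≅ 0


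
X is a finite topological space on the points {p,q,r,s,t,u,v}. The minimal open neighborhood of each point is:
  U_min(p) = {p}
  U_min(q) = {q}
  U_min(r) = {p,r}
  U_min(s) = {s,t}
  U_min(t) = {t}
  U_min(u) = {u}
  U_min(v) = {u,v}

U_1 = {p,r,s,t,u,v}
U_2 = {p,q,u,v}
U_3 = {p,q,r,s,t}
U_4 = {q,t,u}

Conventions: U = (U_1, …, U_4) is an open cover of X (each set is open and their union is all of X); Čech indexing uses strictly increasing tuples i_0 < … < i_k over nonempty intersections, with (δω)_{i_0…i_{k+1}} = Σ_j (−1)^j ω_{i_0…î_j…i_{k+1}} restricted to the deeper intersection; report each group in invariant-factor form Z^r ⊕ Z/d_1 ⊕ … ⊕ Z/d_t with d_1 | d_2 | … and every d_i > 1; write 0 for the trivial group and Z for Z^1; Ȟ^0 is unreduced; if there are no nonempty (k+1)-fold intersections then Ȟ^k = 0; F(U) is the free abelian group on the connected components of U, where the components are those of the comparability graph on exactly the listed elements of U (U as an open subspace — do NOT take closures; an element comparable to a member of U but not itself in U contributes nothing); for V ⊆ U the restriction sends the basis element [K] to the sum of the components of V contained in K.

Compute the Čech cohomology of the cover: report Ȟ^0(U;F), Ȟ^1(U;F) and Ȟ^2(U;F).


nerve of the cover:
  U12={p,u,v} U13={p,r,s,t} U14={t,u} U23={p,q} U24={q,u} U34={q,t}
  U123={p} U124={u} U134={t} U234={q}
components per intersection:
  U1: {p,r} {s,t} {u,v}
  U2: {p} {q} {u,v}
  U3: {p,r} {q} {s,t}
  U4: {q} {t} {u}
  U12: {p} {u,v}
  U13: {p,r} {s,t}
  U14: {t} {u}
  U23: {p} {q}
  U24: {q} {u}
  U34: {q} {t}
  U123: {p}
  U124: {u}
  U134: {t}
  U234: {q}
C dims 12,12,4; δ0: rk 8, SNF 1^8; δ1: rk 4, SNF 1^4
Ȟ^0 = (12 − 8) − 0 = 4, so Ȟ^0 ≅ Z^4
Ȟ^1 = (12 − 4) − 8 = 0, so Ȟ^1 ≅ 0
Ȟ^2 = (4 − 0) − 4 = 0, so Ȟ^2 ≅ 0

Ȟ^0 ≅ Z^4, Ȟ^1 ≅ 0, Ȟ^2 ≅ 0


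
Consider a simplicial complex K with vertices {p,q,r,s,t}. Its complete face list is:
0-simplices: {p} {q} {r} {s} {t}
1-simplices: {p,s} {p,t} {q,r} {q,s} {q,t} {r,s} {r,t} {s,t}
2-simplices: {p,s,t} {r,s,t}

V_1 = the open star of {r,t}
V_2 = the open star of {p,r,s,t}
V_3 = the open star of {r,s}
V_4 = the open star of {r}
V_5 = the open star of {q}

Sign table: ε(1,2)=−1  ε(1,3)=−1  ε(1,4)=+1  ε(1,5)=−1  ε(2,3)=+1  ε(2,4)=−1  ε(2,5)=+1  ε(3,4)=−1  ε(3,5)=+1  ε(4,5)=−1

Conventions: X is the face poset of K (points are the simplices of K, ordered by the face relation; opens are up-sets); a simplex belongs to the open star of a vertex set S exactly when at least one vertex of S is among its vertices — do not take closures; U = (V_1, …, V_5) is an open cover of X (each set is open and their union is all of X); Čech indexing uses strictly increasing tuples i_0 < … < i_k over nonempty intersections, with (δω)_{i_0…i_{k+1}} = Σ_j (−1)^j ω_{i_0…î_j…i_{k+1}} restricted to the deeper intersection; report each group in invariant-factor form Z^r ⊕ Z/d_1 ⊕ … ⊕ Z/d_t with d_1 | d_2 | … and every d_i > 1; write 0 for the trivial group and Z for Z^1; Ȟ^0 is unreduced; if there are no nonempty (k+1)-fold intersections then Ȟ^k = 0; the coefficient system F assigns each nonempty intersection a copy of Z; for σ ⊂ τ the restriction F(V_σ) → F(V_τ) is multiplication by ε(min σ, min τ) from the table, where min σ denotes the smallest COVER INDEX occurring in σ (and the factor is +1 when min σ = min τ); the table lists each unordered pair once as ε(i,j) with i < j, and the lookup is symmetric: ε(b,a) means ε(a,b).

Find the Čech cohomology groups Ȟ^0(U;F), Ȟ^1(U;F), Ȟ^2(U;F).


Ȟ^0 ≅ Z, Ȟ^1 ≅ 0, Ȟ^2 ≅ 0

intersection data:
  V1={{r},{t},{p,t},{q,r},{q,t},{r,s},{r,t},{s,t},{p,s,t},{r,s,t}} V2={{p},{r},{s},{t},{p,s},{p,t},{q,r},{q,s},{q,t},{r,s},{r,t},{s,t},{p,s,t},{r,s,t}} V3={{r},{s},{p,s},{q,r},{q,s},{r,s},{r,t},{s,t},{p,s,t},{r,s,t}} V4={{r},{q,r},{r,s},{r,t},{r,s,t}} V5={{q},{q,r},{q,s},{q,t}}
  V12={{r},{t},{p,t},{q,r},{q,t},{r,s},{r,t},{s,t},{p,s,t},{r,s,t}} V13={{r},{q,r},{r,s},{r,t},{s,t},{p,s,t},{r,s,t}} V14={{r},{q,r},{r,s},{r,t},{r,s,t}} V15={{q,r},{q,t}} V23={{r},{s},{p,s},{q,r},{q,s},{r,s},{r,t},{s,t},{p,s,t},{r,s,t}} V24={{r},{q,r},{r,s},{r,t},{r,s,t}} V25={{q,r},{q,s},{q,t}} V34={{r},{q,r},{r,s},{r,t},{r,s,t}} V35={{q,r},{q,s}} V45={{q,r}}
  V123={{r},{q,r},{r,s},{r,t},{s,t},{p,s,t},{r,s,t}} V124={{r},{q,r},{r,s},{r,t},{r,s,t}} V125={{q,r},{q,t}} V134={{r},{q,r},{r,s},{r,t},{r,s,t}} V135={{q,r}} V145={{q,r}} V234={{r},{q,r},{r,s},{r,t},{r,s,t}} V235={{q,r},{q,s}} V245={{q,r}} V345={{q,r}}
  V1234={{r},{q,r},{r,s},{r,t},{r,s,t}} V1235={{q,r}} V1245={{q,r}} V1345={{q,r}} V2345={{q,r}}
  V12345={{q,r}}
C dims 5,10,10,5; δ0: rk 4, SNF 1^4; δ1: rk 6, SNF 1^6; δ2: rk 4, SNF 1^4
Ȟ^0 = (5 − 4) − 0 = 1, so Ȟ^0 ≅ Z
Ȟ^1 = (10 − 6) − 4 = 0, so Ȟ^1 ≅ 0
Ȟ^2 = (10 − 4) − 6 = 0, so Ȟ^2 ≅ 0


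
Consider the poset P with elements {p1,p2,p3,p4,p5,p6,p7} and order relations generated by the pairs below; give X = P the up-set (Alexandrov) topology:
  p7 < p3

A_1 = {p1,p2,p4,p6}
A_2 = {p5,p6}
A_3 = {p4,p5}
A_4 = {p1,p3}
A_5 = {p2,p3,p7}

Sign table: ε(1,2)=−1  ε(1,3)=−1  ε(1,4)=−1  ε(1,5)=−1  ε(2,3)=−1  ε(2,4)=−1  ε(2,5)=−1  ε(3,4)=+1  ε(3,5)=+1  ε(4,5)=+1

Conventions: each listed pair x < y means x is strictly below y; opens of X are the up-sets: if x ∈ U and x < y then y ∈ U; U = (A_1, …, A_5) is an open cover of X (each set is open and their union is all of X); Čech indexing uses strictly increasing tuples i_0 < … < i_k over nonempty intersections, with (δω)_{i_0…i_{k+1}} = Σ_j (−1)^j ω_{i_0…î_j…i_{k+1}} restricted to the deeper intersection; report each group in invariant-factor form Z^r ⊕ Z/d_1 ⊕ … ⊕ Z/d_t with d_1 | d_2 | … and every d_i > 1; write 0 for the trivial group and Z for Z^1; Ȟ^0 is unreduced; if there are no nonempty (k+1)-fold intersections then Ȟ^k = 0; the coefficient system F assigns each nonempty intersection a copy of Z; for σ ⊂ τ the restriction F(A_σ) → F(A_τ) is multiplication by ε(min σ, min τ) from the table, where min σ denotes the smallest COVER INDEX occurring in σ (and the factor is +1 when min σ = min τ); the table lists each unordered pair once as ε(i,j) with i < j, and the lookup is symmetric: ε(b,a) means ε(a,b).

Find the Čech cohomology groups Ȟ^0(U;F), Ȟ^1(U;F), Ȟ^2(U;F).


cover nerve:
  A12={p6} A13={p4} A14={p1} A15={p2} A23={p5} A45={p3}
C dims 5,6; δ0: rk 5, SNF 1^4·2
Ȟ^0: (5−5)−0=0 ⇒ 0
Ȟ^1: (6−0)−5=1 plus torsion [2] ⇒ Z ⊕ Z/2
Ȟ^2: (0−0)−0=0 ⇒ 0

Ȟ^0(U;F) ≅ 0, Ȟ^1(U;F) ≅ Z ⊕ Z/2 and Ȟ^2(U;F) ≅ 0


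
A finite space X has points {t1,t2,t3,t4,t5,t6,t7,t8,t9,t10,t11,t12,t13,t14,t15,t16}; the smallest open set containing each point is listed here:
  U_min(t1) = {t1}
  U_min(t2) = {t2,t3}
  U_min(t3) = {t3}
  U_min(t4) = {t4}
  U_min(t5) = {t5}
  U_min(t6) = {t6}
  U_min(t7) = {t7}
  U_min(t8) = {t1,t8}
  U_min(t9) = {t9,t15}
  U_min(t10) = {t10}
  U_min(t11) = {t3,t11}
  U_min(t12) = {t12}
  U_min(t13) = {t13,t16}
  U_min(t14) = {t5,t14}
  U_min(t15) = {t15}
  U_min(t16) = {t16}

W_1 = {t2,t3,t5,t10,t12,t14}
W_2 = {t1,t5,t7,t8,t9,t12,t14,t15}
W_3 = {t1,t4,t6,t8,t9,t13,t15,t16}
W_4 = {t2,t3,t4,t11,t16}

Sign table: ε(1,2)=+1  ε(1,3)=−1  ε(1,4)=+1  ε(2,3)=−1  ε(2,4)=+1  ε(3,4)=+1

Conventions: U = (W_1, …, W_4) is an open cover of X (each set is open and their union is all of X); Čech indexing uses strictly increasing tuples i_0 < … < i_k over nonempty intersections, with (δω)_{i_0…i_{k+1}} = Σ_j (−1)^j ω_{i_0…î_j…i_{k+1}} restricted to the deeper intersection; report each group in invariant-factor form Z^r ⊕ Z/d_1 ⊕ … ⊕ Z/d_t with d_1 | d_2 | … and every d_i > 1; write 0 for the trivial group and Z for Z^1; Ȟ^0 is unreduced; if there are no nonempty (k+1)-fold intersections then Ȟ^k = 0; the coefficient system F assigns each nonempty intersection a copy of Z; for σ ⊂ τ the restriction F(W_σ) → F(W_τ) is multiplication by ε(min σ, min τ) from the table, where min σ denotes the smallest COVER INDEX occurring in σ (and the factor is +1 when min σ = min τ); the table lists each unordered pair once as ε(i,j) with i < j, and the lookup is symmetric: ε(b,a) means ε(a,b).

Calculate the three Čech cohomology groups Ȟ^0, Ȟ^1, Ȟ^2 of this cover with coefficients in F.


intersection data:
  W12={t5,t12,t14} W14={t2,t3} W23={t1,t8,t9,t15} W34={t4,t16}
C dims 4,4; δ0: rk 4, SNF 1^3·2
Ȟ^0 = (4 − 4) − 0 = 0, so Ȟ^0 ≅ 0
Ȟ^1 = (4 − 0) − 4 = 0 plus torsion [2], so Ȟ^1 ≅ Z/2
Ȟ^2 = (0 − 0) − 0 = 0, so Ȟ^2 ≅ 0

Ȟ^0 ≅ 0, Ȟ^1 ≅ Z/2, Ȟ^2 ≅ 0
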